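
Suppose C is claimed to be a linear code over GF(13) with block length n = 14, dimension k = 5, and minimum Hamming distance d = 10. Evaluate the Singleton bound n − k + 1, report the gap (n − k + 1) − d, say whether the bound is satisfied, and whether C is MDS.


Singleton RHS = n − k + 1 = 10, slack = 0, bound satisfied, MDS.

Singleton bound: d ≤ n − k + 1.
Here n = 14, k = 5, so n − k + 1 = 10.
Given d = 10, check d ≤ 10: YES.
Slack = (n − k + 1) − d = 0.
The code is MDS (slack = 0).
Description: the claimed parameters are [14, 5, 10]_13; such a code would be MDS (meets Singleton bound).


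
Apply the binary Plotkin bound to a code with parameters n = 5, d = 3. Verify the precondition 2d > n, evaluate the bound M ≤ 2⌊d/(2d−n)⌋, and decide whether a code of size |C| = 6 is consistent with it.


Plotkin bound M ≤ 6; given |C| = 6 ≤ bound (satisfied).

Check applicability: 2d = 6, n = 5.
2d − n = 1 > 0, so Plotkin applies.
Compute d/(2d−n) = 3/1 ≈ 3.0000.
⌊d/(2d−n)⌋ = 3.
Plotkin bound: M ≤ 2·3 = 6.
Given |C| = 6, check: satisfied.
This |C| is at the Plotkin bound.


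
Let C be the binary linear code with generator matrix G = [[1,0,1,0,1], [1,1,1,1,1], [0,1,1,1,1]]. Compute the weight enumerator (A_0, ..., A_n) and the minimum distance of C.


Weight distribution: A_0 = 1, A_1 = 1, A_2 = 2, A_3 = 2, A_4 = 1, A_5 = 1. Minimum distance d = 1.

Enumerate all 2^3 = 8 messages m ∈ F_2^3.
For each, compute codeword c = mG in F_2^5, then tally its weight.
  m = 000 → c = 00000, weight = 0.
  m = 100 → c = 10101, weight = 3.
  m = 010 → c = 11111, weight = 5.
  m = 110 → c = 01010, weight = 2.
  m = 001 → c = 01111, weight = 4.
  m = 101 → c = 11010, weight = 3.
  m = 011 → c = 10000, weight = 1.
  m = 111 → c = 00101, weight = 2.
Tally weights:
  weight 0: 1 codewords.
  weight 1: 1 codewords.
  weight 2: 2 codewords.
  weight 3: 2 codewords.
  weight 4: 1 codewords.
  weight 5: 1 codewords.
Minimum distance d = smallest w > 0 with A_w > 0 = 1.
Sanity: Σ A_w = 8 = 2^3 = 8 ✓.


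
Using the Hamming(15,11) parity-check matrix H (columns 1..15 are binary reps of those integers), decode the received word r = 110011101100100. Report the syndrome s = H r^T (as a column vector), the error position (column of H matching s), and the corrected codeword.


s = (1, 0, 0, 1)^T, error position = 9, corrected codeword c = 110011100100100

Compute s = H r^T mod 2 one row at a time:
  s_1 = 0 + 1 + 1 + 0 + 0 + 1 + 0 + 0 = 3 ≡ 1 (mod 2).
  s_2 = 0 + 1 + 1 + 1 + 0 + 1 + 0 + 0 = 4 ≡ 0 (mod 2).
  s_3 = 1 + 0 + 1 + 1 + 1 + 0 + 0 + 0 = 4 ≡ 0 (mod 2).
  s_4 = 1 + 0 + 1 + 1 + 1 + 0 + 1 + 0 = 5 ≡ 1 (mod 2).
s = (1, 0, 0, 1)^T — this equals column 9 of H (binary 1001), so error is at position 9.
Correct: flip bit 9 of r = 110011101100100 to get c = 110011100100100.


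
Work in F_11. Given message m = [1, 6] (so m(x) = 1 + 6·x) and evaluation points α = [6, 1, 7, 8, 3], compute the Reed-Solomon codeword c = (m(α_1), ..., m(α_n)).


c = [4, 7, 10, 5, 8]

Message polynomial: m(x) = 1 + 6·x (mod 11).
For each evaluation point α_i, compute m(α_i) mod 11:
  α_1 = 6: Horner steps 6 → 4, so m(6) = 4.
  α_2 = 1: Horner steps 6 → 7, so m(1) = 7.
  α_3 = 7: Horner steps 6 → 10, so m(7) = 10.
  α_4 = 8: Horner steps 6 → 5, so m(8) = 5.
  α_5 = 3: Horner steps 6 → 8, so m(3) = 8.
Codeword c = [4, 7, 10, 5, 8] ∈ F_11^5.


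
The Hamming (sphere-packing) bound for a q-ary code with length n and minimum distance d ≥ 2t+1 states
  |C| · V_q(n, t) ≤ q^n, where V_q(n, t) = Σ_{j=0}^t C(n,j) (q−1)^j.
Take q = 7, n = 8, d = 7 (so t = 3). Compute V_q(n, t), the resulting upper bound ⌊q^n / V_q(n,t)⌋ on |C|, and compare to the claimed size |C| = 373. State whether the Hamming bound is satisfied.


V_q(n, t) = 13153, q^n = 5764801, Hamming bound = 438, |C| = 373 ≤ bound (satisfied).

Step 1: Compute V_q(n, t) = Σ_{j=0}^3 C(n, j) (q−1)^j.
  j = 0: C(8,0)·(6)^0 = 1·1 = 1.
  j = 1: C(8,1)·(6)^1 = 8·6 = 48.
  j = 2: C(8,2)·(6)^2 = 28·36 = 1008.
  j = 3: C(8,3)·(6)^3 = 56·216 = 12096.
  V_q(n, t) = 1 + 48 + 1008 + 12096 = 13153.
Step 2: q^n = 7^8 = 5764801.
Step 3: Hamming bound ⌊q^n / V_q(n,t)⌋ = ⌊5764801/13153⌋ = 438.
Step 4: Compare |C| = 373 to 438: satisfied.
The claimed |C| lies below the Hamming bound.


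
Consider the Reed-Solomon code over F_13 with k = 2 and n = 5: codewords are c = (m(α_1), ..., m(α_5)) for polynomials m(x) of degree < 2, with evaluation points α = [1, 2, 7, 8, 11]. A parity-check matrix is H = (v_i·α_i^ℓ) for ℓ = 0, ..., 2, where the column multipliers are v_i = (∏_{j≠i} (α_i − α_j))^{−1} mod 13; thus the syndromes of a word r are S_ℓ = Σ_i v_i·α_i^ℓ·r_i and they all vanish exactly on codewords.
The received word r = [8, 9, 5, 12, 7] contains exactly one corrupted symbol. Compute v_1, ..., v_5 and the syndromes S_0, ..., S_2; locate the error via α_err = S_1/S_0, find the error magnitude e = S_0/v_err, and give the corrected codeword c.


S = (8, 8, 8), error at position 1, error magnitude e = 6, c = [2, 9, 5, 12, 7].

Step 1: column multipliers v_i = (∏_{j≠i}(α_i − α_j))^{−1} mod 13.
  i = 1 (α = 1): (1−2)(1−7)(1−8)(1−11) = (−1)·(−6)·(−7)·(−10) = 420 ≡ 4, so v_1 = 4^{−1} = 10 (mod 13).
  i = 2 (α = 2): (2−1)(2−7)(2−8)(2−11) = 1·(−5)·(−6)·(−9) = −270 ≡ 3, so v_2 = 3^{−1} = 9 (mod 13).
  i = 3 (α = 7): (7−1)(7−2)(7−8)(7−11) = 6·5·(−1)·(−4) = 120 ≡ 3, so v_3 = 3^{−1} = 9 (mod 13).
  i = 4 (α = 8): (8−1)(8−2)(8−7)(8−11) = 7·6·1·(−3) = −126 ≡ 4, so v_4 = 4^{−1} = 10 (mod 13).
  i = 5 (α = 11): (11−1)(11−2)(11−7)(11−8) = 10·9·4·3 = 1080 ≡ 1, so v_5 = 1^{−1} = 1 (mod 13).
  v = [10, 9, 9, 10, 1].
Step 2: syndromes of r = [8, 9, 5, 12, 7] (all sums mod 13).
  S_0 = Σ v_i r_i = 10·8 + 9·9 + 9·5 + 10·12 + 1·7 = 333 ≡ 8.
  S_1 = Σ v_i α_i r_i = 10·1·8 + 9·2·9 + 9·7·5 + 10·8·12 + 1·11·7 = 1594 ≡ 8.
  α_i^2 mod 13 = [1, 4, 10, 12, 4].
  S_2 = Σ v_i α_i^2 r_i = 10·1·8 + 9·4·9 + 9·10·5 + 10·12·12 + 1·4·7 = 2322 ≡ 8.
  S = (8, 8, 8) ≠ 0, so r is not a codeword (an error is present).
Step 3: locate the error. For a single error e at position i, S_ℓ = v_i·e·α_i^ℓ, so α_err = S_1/S_0.
  S_0^{−1} = 8^{−1} = 5 (mod 13), so α_err = 8·5 = 40 ≡ 1 = α_1. Error position i = 1.
  Consistency check: S_2/S_1 = 8·5 = 40 ≡ 1 = α_err ✓ (single-error assumption holds).
Step 4: error magnitude e = S_0/v_1 = S_0·∏_{j≠1}(α_1 − α_j) = 8·4 = 32 ≡ 6 (mod 13).
Step 5: correct position 1: c_1 = r_1 − e = 8 − 6 ≡ 2 (mod 13). Hence c = [2, 9, 5, 12, 7].
  Check: interpolating c through the α_i gives m(x) = 8 + 7·x (degree < 2) with m(α_i) = c_i for every i, so c is indeed a codeword.


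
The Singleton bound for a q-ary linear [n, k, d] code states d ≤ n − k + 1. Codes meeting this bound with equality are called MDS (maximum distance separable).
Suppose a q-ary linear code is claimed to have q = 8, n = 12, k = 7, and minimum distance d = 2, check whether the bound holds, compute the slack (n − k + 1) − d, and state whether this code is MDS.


Singleton RHS = n − k + 1 = 6, slack = 4, bound satisfied, not MDS.

Singleton bound: d ≤ n − k + 1.
Here n = 12, k = 7, so n − k + 1 = 6.
Given d = 2, check d ≤ 6: YES.
Slack = (n − k + 1) − d = 4.
The code is NOT MDS (slack = 4 > 0).
Description: the claimed parameters are [12, 7, 2]_8; such a code would be non-MDS.


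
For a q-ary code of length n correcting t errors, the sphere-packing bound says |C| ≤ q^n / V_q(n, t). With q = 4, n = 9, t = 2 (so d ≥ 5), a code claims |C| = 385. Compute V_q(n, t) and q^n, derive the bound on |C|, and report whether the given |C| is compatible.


V_q(n, t) = 352, q^n = 262144, Hamming bound = 744, |C| = 385 ≤ bound (satisfied).

Step 1: Compute V_q(n, t) = Σ_{j=0}^2 C(n, j) (q−1)^j.
  j = 0: C(9,0)·(3)^0 = 1·1 = 1.
  j = 1: C(9,1)·(3)^1 = 9·3 = 27.
  j = 2: C(9,2)·(3)^2 = 36·9 = 324.
  V_q(n, t) = 1 + 27 + 324 = 352.
Step 2: q^n = 4^9 = 262144.
Step 3: Hamming bound ⌊q^n / V_q(n,t)⌋ = ⌊262144/352⌋ = 744.
Step 4: Compare |C| = 385 to 744: satisfied.
The claimed |C| lies below the Hamming bound.


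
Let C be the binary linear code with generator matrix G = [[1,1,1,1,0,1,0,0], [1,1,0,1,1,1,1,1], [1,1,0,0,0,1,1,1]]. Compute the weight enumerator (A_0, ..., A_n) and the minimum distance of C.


Weight distribution: A_0 = 1, A_2 = 1, A_4 = 2, A_5 = 3, A_7 = 1. Minimum distance d = 2.

Enumerate all 2^3 = 8 messages m ∈ F_2^3.
For each, compute codeword c = mG in F_2^8, then tally its weight.
  m = 000 → c = 00000000, weight = 0.
  m = 100 → c = 11110100, weight = 5.
  m = 010 → c = 11011111, weight = 7.
  m = 110 → c = 00101011, weight = 4.
  m = 001 → c = 11000111, weight = 5.
  m = 101 → c = 00110011, weight = 4.
  m = 011 → c = 00011000, weight = 2.
  m = 111 → c = 11101100, weight = 5.
Tally weights:
  weight 0: 1 codewords.
  weight 2: 1 codewords.
  weight 4: 2 codewords.
  weight 5: 3 codewords.
  weight 7: 1 codewords.
Minimum distance d = smallest w > 0 with A_w > 0 = 2.
Sanity: Σ A_w = 8 = 2^3 = 8 ✓.


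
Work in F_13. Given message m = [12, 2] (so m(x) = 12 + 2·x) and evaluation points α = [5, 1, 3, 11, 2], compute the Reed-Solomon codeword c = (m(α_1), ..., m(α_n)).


c = [9, 1, 5, 8, 3]

Message polynomial: m(x) = 12 + 2·x (mod 13).
For each evaluation point α_i, compute m(α_i) mod 13:
  α_1 = 5: Horner steps 2 → 9, so m(5) = 9.
  α_2 = 1: Horner steps 2 → 1, so m(1) = 1.
  α_3 = 3: Horner steps 2 → 5, so m(3) = 5.
  α_4 = 11: Horner steps 2 → 8, so m(11) = 8.
  α_5 = 2: Horner steps 2 → 3, so m(2) = 3.
Codeword c = [9, 1, 5, 8, 3] ∈ F_13^5.


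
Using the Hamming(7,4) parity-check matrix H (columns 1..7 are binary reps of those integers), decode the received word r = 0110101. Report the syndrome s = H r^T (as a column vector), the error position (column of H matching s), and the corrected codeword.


s = (0, 1, 1)^T, error position = 3, corrected codeword c = 0100101

Compute s = H r^T mod 2 one row at a time:
  s_1 = 0 + 1 + 0 + 1 = 2 ≡ 0 (mod 2).
  s_2 = 1 + 1 + 0 + 1 = 3 ≡ 1 (mod 2).
  s_3 = 0 + 1 + 1 + 1 = 3 ≡ 1 (mod 2).
s = (0, 1, 1)^T — this equals column 3 of H (binary 011), so error is at position 3.
Correct: flip bit 3 of r = 0110101 to get c = 0100101.


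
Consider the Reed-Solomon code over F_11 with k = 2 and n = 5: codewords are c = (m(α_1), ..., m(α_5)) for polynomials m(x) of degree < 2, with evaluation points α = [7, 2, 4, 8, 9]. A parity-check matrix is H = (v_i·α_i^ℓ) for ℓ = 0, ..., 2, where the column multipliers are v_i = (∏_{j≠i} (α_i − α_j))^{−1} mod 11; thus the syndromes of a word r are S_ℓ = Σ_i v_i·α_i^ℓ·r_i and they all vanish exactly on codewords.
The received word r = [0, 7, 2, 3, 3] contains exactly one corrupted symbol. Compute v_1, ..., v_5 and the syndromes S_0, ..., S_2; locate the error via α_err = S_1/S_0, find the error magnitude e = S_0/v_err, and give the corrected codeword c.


S = (2, 7, 8), error at position 5, error magnitude e = 8, c = [0, 7, 2, 3, 6].

Step 1: column multipliers v_i = (∏_{j≠i}(α_i − α_j))^{−1} mod 11.
  i = 1 (α = 7): (7−2)(7−4)(7−8)(7−9) = 5·3·(−1)·(−2) = 30 ≡ 8, so v_1 = 8^{−1} = 7 (mod 11).
  i = 2 (α = 2): (2−7)(2−4)(2−8)(2−9) = (−5)·(−2)·(−6)·(−7) = 420 ≡ 2, so v_2 = 2^{−1} = 6 (mod 11).
  i = 3 (α = 4): (4−7)(4−2)(4−8)(4−9) = (−3)·2·(−4)·(−5) = −120 ≡ 1, so v_3 = 1^{−1} = 1 (mod 11).
  i = 4 (α = 8): (8−7)(8−2)(8−4)(8−9) = 1·6·4·(−1) = −24 ≡ 9, so v_4 = 9^{−1} = 5 (mod 11).
  i = 5 (α = 9): (9−7)(9−2)(9−4)(9−8) = 2·7·5·1 = 70 ≡ 4, so v_5 = 4^{−1} = 3 (mod 11).
  v = [7, 6, 1, 5, 3].
Step 2: syndromes of r = [0, 7, 2, 3, 3] (all sums mod 11).
  S_0 = Σ v_i r_i = 7·0 + 6·7 + 1·2 + 5·3 + 3·3 = 68 ≡ 2.
  S_1 = Σ v_i α_i r_i = 7·7·0 + 6·2·7 + 1·4·2 + 5·8·3 + 3·9·3 = 293 ≡ 7.
  α_i^2 mod 11 = [5, 4, 5, 9, 4].
  S_2 = Σ v_i α_i^2 r_i = 7·5·0 + 6·4·7 + 1·5·2 + 5·9·3 + 3·4·3 = 349 ≡ 8.
  S = (2, 7, 8) ≠ 0, so r is not a codeword (an error is present).
Step 3: locate the error. For a single error e at position i, S_ℓ = v_i·e·α_i^ℓ, so α_err = S_1/S_0.
  S_0^{−1} = 2^{−1} = 6 (mod 11), so α_err = 7·6 = 42 ≡ 9 = α_5. Error position i = 5.
  Consistency check: S_2/S_1 = 8·8 = 64 ≡ 9 = α_err ✓ (single-error assumption holds).
Step 4: error magnitude e = S_0/v_5 = S_0·∏_{j≠5}(α_5 − α_j) = 2·4 = 8 ≡ 8 (mod 11).
Step 5: correct position 5: c_5 = r_5 − e = 3 − 8 ≡ 6 (mod 11). Hence c = [0, 7, 2, 3, 6].
  Check: interpolating c through the α_i gives m(x) = 1 + 3·x (degree < 2) with m(α_i) = c_i for every i, so c is indeed a codeword.


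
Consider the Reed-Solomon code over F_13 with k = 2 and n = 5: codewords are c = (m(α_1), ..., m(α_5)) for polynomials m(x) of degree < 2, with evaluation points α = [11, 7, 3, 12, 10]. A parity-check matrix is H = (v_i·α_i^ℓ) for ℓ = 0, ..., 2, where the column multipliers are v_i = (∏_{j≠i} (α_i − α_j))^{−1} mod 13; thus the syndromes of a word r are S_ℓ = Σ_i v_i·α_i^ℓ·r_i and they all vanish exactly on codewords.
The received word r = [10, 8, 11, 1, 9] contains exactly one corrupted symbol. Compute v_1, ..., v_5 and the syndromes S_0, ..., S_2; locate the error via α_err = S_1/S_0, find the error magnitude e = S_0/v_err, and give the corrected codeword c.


S = (10, 6, 1), error at position 1, error magnitude e = 5, c = [5, 8, 11, 1, 9].

Step 1: column multipliers v_i = (∏_{j≠i}(α_i − α_j))^{−1} mod 13.
  i = 1 (α = 11): (11−7)(11−3)(11−12)(11−10) = 4·8·(−1)·1 = −32 ≡ 7, so v_1 = 7^{−1} = 2 (mod 13).
  i = 2 (α = 7): (7−11)(7−3)(7−12)(7−10) = (−4)·4·(−5)·(−3) = −240 ≡ 7, so v_2 = 7^{−1} = 2 (mod 13).
  i = 3 (α = 3): (3−11)(3−7)(3−12)(3−10) = (−8)·(−4)·(−9)·(−7) = 2016 ≡ 1, so v_3 = 1^{−1} = 1 (mod 13).
  i = 4 (α = 12): (12−11)(12−7)(12−3)(12−10) = 1·5·9·2 = 90 ≡ 12, so v_4 = 12^{−1} = 12 (mod 13).
  i = 5 (α = 10): (10−11)(10−7)(10−3)(10−12) = (−1)·3·7·(−2) = 42 ≡ 3, so v_5 = 3^{−1} = 9 (mod 13).
  v = [2, 2, 1, 12, 9].
Step 2: syndromes of r = [10, 8, 11, 1, 9] (all sums mod 13).
  S_0 = Σ v_i r_i = 2·10 + 2·8 + 1·11 + 12·1 + 9·9 = 140 ≡ 10.
  S_1 = Σ v_i α_i r_i = 2·11·10 + 2·7·8 + 1·3·11 + 12·12·1 + 9·10·9 = 1319 ≡ 6.
  α_i^2 mod 13 = [4, 10, 9, 1, 9].
  S_2 = Σ v_i α_i^2 r_i = 2·4·10 + 2·10·8 + 1·9·11 + 12·1·1 + 9·9·9 = 1080 ≡ 1.
  S = (10, 6, 1) ≠ 0, so r is not a codeword (an error is present).
Step 3: locate the error. For a single error e at position i, S_ℓ = v_i·e·α_i^ℓ, so α_err = S_1/S_0.
  S_0^{−1} = 10^{−1} = 4 (mod 13), so α_err = 6·4 = 24 ≡ 11 = α_1. Error position i = 1.
  Consistency check: S_2/S_1 = 1·11 = 11 ≡ 11 = α_err ✓ (single-error assumption holds).
Step 4: error magnitude e = S_0/v_1 = S_0·∏_{j≠1}(α_1 − α_j) = 10·7 = 70 ≡ 5 (mod 13).
Step 5: correct position 1: c_1 = r_1 − e = 10 − 5 ≡ 5 (mod 13). Hence c = [5, 8, 11, 1, 9].
  Check: interpolating c through the α_i gives m(x) = 10 + 9·x (degree < 2) with m(α_i) = c_i for every i, so c is indeed a codeword.


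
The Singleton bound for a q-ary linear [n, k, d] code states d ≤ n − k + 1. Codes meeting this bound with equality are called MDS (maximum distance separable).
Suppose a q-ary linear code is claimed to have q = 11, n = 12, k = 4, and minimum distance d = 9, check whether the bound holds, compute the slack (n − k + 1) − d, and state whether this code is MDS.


Singleton RHS = n − k + 1 = 9, slack = 0, bound satisfied, MDS.

Singleton bound: d ≤ n − k + 1.
Here n = 12, k = 4, so n − k + 1 = 9.
Given d = 9, check d ≤ 9: YES.
Slack = (n − k + 1) − d = 0.
The code is MDS (slack = 0).
Description: the claimed parameters are [12, 4, 9]_11; such a code would be MDS (meets Singleton bound).


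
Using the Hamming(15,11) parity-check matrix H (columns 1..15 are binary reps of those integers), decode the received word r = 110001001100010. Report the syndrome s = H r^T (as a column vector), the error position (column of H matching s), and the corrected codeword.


s = (1, 0, 0, 0)^T, error position = 8, corrected codeword c = 110001011100010

Compute s = H r^T mod 2 one row at a time:
  s_1 = 0 + 1 + 1 + 0 + 0 + 0 + 1 + 0 = 3 ≡ 1 (mod 2).
  s_2 = 0 + 0 + 1 + 0 + 0 + 0 + 1 + 0 = 2 ≡ 0 (mod 2).
  s_3 = 1 + 0 + 1 + 0 + 1 + 0 + 1 + 0 = 4 ≡ 0 (mod 2).
  s_4 = 1 + 0 + 0 + 0 + 1 + 0 + 0 + 0 = 2 ≡ 0 (mod 2).
s = (1, 0, 0, 0)^T — this equals column 8 of H (binary 1000), so error is at position 8.
Correct: flip bit 8 of r = 110001001100010 to get c = 110001011100010.


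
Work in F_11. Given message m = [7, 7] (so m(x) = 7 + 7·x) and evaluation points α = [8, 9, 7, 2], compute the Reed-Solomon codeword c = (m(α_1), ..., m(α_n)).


c = [8, 4, 1, 10]

Message polynomial: m(x) = 7 + 7·x (mod 11).
For each evaluation point α_i, compute m(α_i) mod 11:
  α_1 = 8: Horner steps 7 → 8, so m(8) = 8.
  α_2 = 9: Horner steps 7 → 4, so m(9) = 4.
  α_3 = 7: Horner steps 7 → 1, so m(7) = 1.
  α_4 = 2: Horner steps 7 → 10, so m(2) = 10.
Codeword c = [8, 4, 1, 10] ∈ F_11^4.


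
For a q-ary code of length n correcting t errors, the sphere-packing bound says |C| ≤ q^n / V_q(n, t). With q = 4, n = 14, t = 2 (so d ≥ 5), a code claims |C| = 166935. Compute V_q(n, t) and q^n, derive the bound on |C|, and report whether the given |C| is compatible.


V_q(n, t) = 862, q^n = 268435456, Hamming bound = 311410, |C| = 166935 ≤ bound (satisfied).

Step 1: Compute V_q(n, t) = Σ_{j=0}^2 C(n, j) (q−1)^j.
  j = 0: C(14,0)·(3)^0 = 1·1 = 1.
  j = 1: C(14,1)·(3)^1 = 14·3 = 42.
  j = 2: C(14,2)·(3)^2 = 91·9 = 819.
  V_q(n, t) = 1 + 42 + 819 = 862.
Step 2: q^n = 4^14 = 268435456.
Step 3: Hamming bound ⌊q^n / V_q(n,t)⌋ = ⌊268435456/862⌋ = 311410.
Step 4: Compare |C| = 166935 to 311410: satisfied.
The claimed |C| lies below the Hamming bound.


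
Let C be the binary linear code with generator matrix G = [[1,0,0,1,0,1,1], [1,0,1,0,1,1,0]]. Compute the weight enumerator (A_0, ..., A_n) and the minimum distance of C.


Weight distribution: A_0 = 1, A_4 = 3. Minimum distance d = 4.

Enumerate all 2^2 = 4 messages m ∈ F_2^2.
For each, compute codeword c = mG in F_2^7, then tally its weight.
  m = 00 → c = 0000000, weight = 0.
  m = 10 → c = 1001011, weight = 4.
  m = 01 → c = 1010110, weight = 4.
  m = 11 → c = 0011101, weight = 4.
Tally weights:
  weight 0: 1 codewords.
  weight 4: 3 codewords.
Minimum distance d = smallest w > 0 with A_w > 0 = 4.
Sanity: Σ A_w = 4 = 2^2 = 4 ✓.


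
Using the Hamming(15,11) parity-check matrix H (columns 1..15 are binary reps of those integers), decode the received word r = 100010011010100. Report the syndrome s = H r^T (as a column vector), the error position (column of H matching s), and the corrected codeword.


s = (0, 0, 1, 1)^T, error position = 3, corrected codeword c = 101010011010100

Compute s = H r^T mod 2 one row at a time:
  s_1 = 1 + 1 + 0 + 1 + 0 + 1 + 0 + 0 = 4 ≡ 0 (mod 2).
  s_2 = 0 + 1 + 0 + 0 + 0 + 1 + 0 + 0 = 2 ≡ 0 (mod 2).
  s_3 = 0 + 0 + 0 + 0 + 0 + 1 + 0 + 0 = 1 ≡ 1 (mod 2).
  s_4 = 1 + 0 + 1 + 0 + 1 + 1 + 1 + 0 = 5 ≡ 1 (mod 2).
s = (0, 0, 1, 1)^T — this equals column 3 of H (binary 0011), so error is at position 3.
Correct: flip bit 3 of r = 100010011010100 to get c = 101010011010100.


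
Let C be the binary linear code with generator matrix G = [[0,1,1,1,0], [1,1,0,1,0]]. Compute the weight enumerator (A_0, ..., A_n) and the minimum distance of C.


Weight distribution: A_0 = 1, A_2 = 1, A_3 = 2. Minimum distance d = 2.

Enumerate all 2^2 = 4 messages m ∈ F_2^2.
For each, compute codeword c = mG in F_2^5, then tally its weight.
  m = 00 → c = 00000, weight = 0.
  m = 10 → c = 01110, weight = 3.
  m = 01 → c = 11010, weight = 3.
  m = 11 → c = 10100, weight = 2.
Tally weights:
  weight 0: 1 codewords.
  weight 2: 1 codewords.
  weight 3: 2 codewords.
Minimum distance d = smallest w > 0 with A_w > 0 = 2.
Sanity: Σ A_w = 4 = 2^2 = 4 ✓.


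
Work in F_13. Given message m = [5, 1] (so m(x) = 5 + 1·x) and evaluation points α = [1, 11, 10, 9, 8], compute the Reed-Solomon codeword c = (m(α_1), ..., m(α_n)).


c = [6, 3, 2, 1, 0]

Message polynomial: m(x) = 5 + 1·x (mod 13).
For each evaluation point α_i, compute m(α_i) mod 13:
  α_1 = 1: Horner steps 1 → 6, so m(1) = 6.
  α_2 = 11: Horner steps 1 → 3, so m(11) = 3.
  α_3 = 10: Horner steps 1 → 2, so m(10) = 2.
  α_4 = 9: Horner steps 1 → 1, so m(9) = 1.
  α_5 = 8: Horner steps 1 → 0, so m(8) = 0.
Codeword c = [6, 3, 2, 1, 0] ∈ F_13^5.


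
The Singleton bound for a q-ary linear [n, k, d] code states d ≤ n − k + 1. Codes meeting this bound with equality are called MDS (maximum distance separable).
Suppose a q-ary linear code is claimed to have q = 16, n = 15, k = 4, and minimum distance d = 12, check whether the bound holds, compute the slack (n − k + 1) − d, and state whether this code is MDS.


Singleton RHS = n − k + 1 = 12, slack = 0, bound satisfied, MDS.

Singleton bound: d ≤ n − k + 1.
Here n = 15, k = 4, so n − k + 1 = 12.
Given d = 12, check d ≤ 12: YES.
Slack = (n − k + 1) − d = 0.
The code is MDS (slack = 0).
Description: the claimed parameters are [15, 4, 12]_16; such a code would be MDS (meets Singleton bound).


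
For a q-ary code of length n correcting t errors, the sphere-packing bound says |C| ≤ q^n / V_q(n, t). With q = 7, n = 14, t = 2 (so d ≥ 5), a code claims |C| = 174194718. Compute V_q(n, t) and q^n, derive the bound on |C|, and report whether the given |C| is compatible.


V_q(n, t) = 3361, q^n = 678223072849, Hamming bound = 201792047, |C| = 174194718 ≤ bound (satisfied).

Step 1: Compute V_q(n, t) = Σ_{j=0}^2 C(n, j) (q−1)^j.
  j = 0: C(14,0)·(6)^0 = 1·1 = 1.
  j = 1: C(14,1)·(6)^1 = 14·6 = 84.
  j = 2: C(14,2)·(6)^2 = 91·36 = 3276.
  V_q(n, t) = 1 + 84 + 3276 = 3361.
Step 2: q^n = 7^14 = 678223072849.
Step 3: Hamming bound ⌊q^n / V_q(n,t)⌋ = ⌊678223072849/3361⌋ = 201792047.
Step 4: Compare |C| = 174194718 to 201792047: satisfied.
The claimed |C| lies below the Hamming bound.


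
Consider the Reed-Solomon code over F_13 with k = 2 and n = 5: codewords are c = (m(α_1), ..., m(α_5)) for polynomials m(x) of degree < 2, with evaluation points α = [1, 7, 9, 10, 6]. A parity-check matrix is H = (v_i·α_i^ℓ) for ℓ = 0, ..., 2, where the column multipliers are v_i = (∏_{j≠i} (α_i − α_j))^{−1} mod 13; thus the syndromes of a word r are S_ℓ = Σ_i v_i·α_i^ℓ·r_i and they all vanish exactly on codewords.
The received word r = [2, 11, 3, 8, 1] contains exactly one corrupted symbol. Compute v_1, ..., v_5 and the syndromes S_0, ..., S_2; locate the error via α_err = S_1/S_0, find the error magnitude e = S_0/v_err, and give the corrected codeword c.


S = (7, 10, 5), error at position 2, error magnitude e = 5, c = [2, 6, 3, 8, 1].

Step 1: column multipliers v_i = (∏_{j≠i}(α_i − α_j))^{−1} mod 13.
  i = 1 (α = 1): (1−7)(1−9)(1−10)(1−6) = (−6)·(−8)·(−9)·(−5) = 2160 ≡ 2, so v_1 = 2^{−1} = 7 (mod 13).
  i = 2 (α = 7): (7−1)(7−9)(7−10)(7−6) = 6·(−2)·(−3)·1 = 36 ≡ 10, so v_2 = 10^{−1} = 4 (mod 13).
  i = 3 (α = 9): (9−1)(9−7)(9−10)(9−6) = 8·2·(−1)·3 = −48 ≡ 4, so v_3 = 4^{−1} = 10 (mod 13).
  i = 4 (α = 10): (10−1)(10−7)(10−9)(10−6) = 9·3·1·4 = 108 ≡ 4, so v_4 = 4^{−1} = 10 (mod 13).
  i = 5 (α = 6): (6−1)(6−7)(6−9)(6−10) = 5·(−1)·(−3)·(−4) = −60 ≡ 5, so v_5 = 5^{−1} = 8 (mod 13).
  v = [7, 4, 10, 10, 8].
Step 2: syndromes of r = [2, 11, 3, 8, 1] (all sums mod 13).
  S_0 = Σ v_i r_i = 7·2 + 4·11 + 10·3 + 10·8 + 8·1 = 176 ≡ 7.
  S_1 = Σ v_i α_i r_i = 7·1·2 + 4·7·11 + 10·9·3 + 10·10·8 + 8·6·1 = 1440 ≡ 10.
  α_i^2 mod 13 = [1, 10, 3, 9, 10].
  S_2 = Σ v_i α_i^2 r_i = 7·1·2 + 4·10·11 + 10·3·3 + 10·9·8 + 8·10·1 = 1344 ≡ 5.
  S = (7, 10, 5) ≠ 0, so r is not a codeword (an error is present).
Step 3: locate the error. For a single error e at position i, S_ℓ = v_i·e·α_i^ℓ, so α_err = S_1/S_0.
  S_0^{−1} = 7^{−1} = 2 (mod 13), so α_err = 10·2 = 20 ≡ 7 = α_2. Error position i = 2.
  Consistency check: S_2/S_1 = 5·4 = 20 ≡ 7 = α_err ✓ (single-error assumption holds).
Step 4: error magnitude e = S_0/v_2 = S_0·∏_{j≠2}(α_2 − α_j) = 7·10 = 70 ≡ 5 (mod 13).
Step 5: correct position 2: c_2 = r_2 − e = 11 − 5 ≡ 6 (mod 13). Hence c = [2, 6, 3, 8, 1].
  Check: interpolating c through the α_i gives m(x) = 10 + 5·x (degree < 2) with m(α_i) = c_i for every i, so c is indeed a codeword.


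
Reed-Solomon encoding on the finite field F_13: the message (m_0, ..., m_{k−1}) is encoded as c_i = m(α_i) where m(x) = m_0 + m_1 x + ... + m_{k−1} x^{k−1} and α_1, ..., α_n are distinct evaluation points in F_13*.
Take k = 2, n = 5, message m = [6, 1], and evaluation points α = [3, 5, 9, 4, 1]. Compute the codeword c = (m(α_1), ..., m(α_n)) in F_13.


c = [9, 11, 2, 10, 7]

Message polynomial: m(x) = 6 + 1·x (mod 13).
For each evaluation point α_i, compute m(α_i) mod 13:
  α_1 = 3: Horner steps 1 → 9, so m(3) = 9.
  α_2 = 5: Horner steps 1 → 11, so m(5) = 11.
  α_3 = 9: Horner steps 1 → 2, so m(9) = 2.
  α_4 = 4: Horner steps 1 → 10, so m(4) = 10.
  α_5 = 1: Horner steps 1 → 7, so m(1) = 7.
Codeword c = [9, 11, 2, 10, 7] ∈ F_13^5.


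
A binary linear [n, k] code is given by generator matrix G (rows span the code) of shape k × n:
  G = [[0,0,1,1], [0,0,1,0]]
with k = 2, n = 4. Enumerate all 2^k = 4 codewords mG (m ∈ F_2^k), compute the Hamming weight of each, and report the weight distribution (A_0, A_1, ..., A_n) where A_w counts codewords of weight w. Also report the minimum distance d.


Weight distribution: A_0 = 1, A_1 = 2, A_2 = 1. Minimum distance d = 1.

Enumerate all 2^2 = 4 messages m ∈ F_2^2.
For each, compute codeword c = mG in F_2^4, then tally its weight.
  m = 00 → c = 0000, weight = 0.
  m = 10 → c = 0011, weight = 2.
  m = 01 → c = 0010, weight = 1.
  m = 11 → c = 0001, weight = 1.
Tally weights:
  weight 0: 1 codewords.
  weight 1: 2 codewords.
  weight 2: 1 codewords.
Minimum distance d = smallest w > 0 with A_w > 0 = 1.
Sanity: Σ A_w = 4 = 2^2 = 4 ✓.


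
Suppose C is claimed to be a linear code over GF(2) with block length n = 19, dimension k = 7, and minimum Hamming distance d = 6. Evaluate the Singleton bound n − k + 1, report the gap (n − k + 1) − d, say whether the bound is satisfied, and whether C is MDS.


Singleton RHS = n − k + 1 = 13, slack = 7, bound satisfied, not MDS.

Singleton bound: d ≤ n − k + 1.
Here n = 19, k = 7, so n − k + 1 = 13.
Given d = 6, check d ≤ 13: YES.
Slack = (n − k + 1) − d = 7.
The code is NOT MDS (slack = 7 > 0).
Description: the claimed parameters are [19, 7, 6]_2; such a code would be non-MDS.


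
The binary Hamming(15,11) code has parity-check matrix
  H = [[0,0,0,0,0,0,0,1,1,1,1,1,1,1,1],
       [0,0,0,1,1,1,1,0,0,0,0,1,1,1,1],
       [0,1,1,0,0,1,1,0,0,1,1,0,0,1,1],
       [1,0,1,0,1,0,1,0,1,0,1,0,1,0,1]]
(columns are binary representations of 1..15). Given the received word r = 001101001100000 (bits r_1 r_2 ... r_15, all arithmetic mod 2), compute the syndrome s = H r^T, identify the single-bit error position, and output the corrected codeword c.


s = (0, 0, 1, 0)^T, error position = 2, corrected codeword c = 011101001100000

Compute s = H r^T mod 2 one row at a time:
  s_1 = 0 + 1 + 1 + 0 + 0 + 0 + 0 + 0 = 2 ≡ 0 (mod 2).
  s_2 = 1 + 0 + 1 + 0 + 0 + 0 + 0 + 0 = 2 ≡ 0 (mod 2).
  s_3 = 0 + 1 + 1 + 0 + 1 + 0 + 0 + 0 = 3 ≡ 1 (mod 2).
  s_4 = 0 + 1 + 0 + 0 + 1 + 0 + 0 + 0 = 2 ≡ 0 (mod 2).
s = (0, 0, 1, 0)^T — this equals column 2 of H (binary 0010), so error is at position 2.
Correct: flip bit 2 of r = 001101001100000 to get c = 011101001100000.


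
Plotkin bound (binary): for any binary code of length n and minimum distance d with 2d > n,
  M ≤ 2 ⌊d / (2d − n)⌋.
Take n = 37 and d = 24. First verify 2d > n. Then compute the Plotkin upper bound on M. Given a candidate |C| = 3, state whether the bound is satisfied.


Plotkin bound M ≤ 4; given |C| = 3 ≤ bound (satisfied).

Check applicability: 2d = 48, n = 37.
2d − n = 11 > 0, so Plotkin applies.
Compute d/(2d−n) = 24/11 ≈ 2.1818.
⌊d/(2d−n)⌋ = 2.
Plotkin bound: M ≤ 2·2 = 4.
Given |C| = 3, check: satisfied.
This |C| is below the Plotkin bound.


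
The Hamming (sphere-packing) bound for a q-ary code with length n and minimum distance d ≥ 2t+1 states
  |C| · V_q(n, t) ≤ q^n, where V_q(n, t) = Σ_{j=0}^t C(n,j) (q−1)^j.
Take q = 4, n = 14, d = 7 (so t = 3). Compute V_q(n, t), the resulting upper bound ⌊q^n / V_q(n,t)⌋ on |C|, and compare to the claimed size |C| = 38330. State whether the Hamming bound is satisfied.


V_q(n, t) = 10690, q^n = 268435456, Hamming bound = 25110, |C| = 38330 > bound (violated).

Step 1: Compute V_q(n, t) = Σ_{j=0}^3 C(n, j) (q−1)^j.
  j = 0: C(14,0)·(3)^0 = 1·1 = 1.
  j = 1: C(14,1)·(3)^1 = 14·3 = 42.
  j = 2: C(14,2)·(3)^2 = 91·9 = 819.
  j = 3: C(14,3)·(3)^3 = 364·27 = 9828.
  V_q(n, t) = 1 + 42 + 819 + 9828 = 10690.
Step 2: q^n = 4^14 = 268435456.
Step 3: Hamming bound ⌊q^n / V_q(n,t)⌋ = ⌊268435456/10690⌋ = 25110.
Step 4: Compare |C| = 38330 to 25110: violated.
The claimed |C| lies above the Hamming bound, so no 4-ary code of length 14 with d ≥ 7 can have 38330 codewords.


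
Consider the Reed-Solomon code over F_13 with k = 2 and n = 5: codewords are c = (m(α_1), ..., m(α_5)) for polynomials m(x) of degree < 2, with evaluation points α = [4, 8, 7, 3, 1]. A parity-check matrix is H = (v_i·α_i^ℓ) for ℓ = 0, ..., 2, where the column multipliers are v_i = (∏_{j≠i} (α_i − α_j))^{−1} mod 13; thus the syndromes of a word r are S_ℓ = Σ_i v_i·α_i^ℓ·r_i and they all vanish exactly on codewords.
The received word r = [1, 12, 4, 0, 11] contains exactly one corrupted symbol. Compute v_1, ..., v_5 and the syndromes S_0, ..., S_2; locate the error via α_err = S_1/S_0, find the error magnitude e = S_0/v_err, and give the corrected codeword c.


S = (2, 3, 11), error at position 2, error magnitude e = 7, c = [1, 5, 4, 0, 11].

Step 1: column multipliers v_i = (∏_{j≠i}(α_i − α_j))^{−1} mod 13.
  i = 1 (α = 4): (4−8)(4−7)(4−3)(4−1) = (−4)·(−3)·1·3 = 36 ≡ 10, so v_1 = 10^{−1} = 4 (mod 13).
  i = 2 (α = 8): (8−4)(8−7)(8−3)(8−1) = 4·1·5·7 = 140 ≡ 10, so v_2 = 10^{−1} = 4 (mod 13).
  i = 3 (α = 7): (7−4)(7−8)(7−3)(7−1) = 3·(−1)·4·6 = −72 ≡ 6, so v_3 = 6^{−1} = 11 (mod 13).
  i = 4 (α = 3): (3−4)(3−8)(3−7)(3−1) = (−1)·(−5)·(−4)·2 = −40 ≡ 12, so v_4 = 12^{−1} = 12 (mod 13).
  i = 5 (α = 1): (1−4)(1−8)(1−7)(1−3) = (−3)·(−7)·(−6)·(−2) = 252 ≡ 5, so v_5 = 5^{−1} = 8 (mod 13).
  v = [4, 4, 11, 12, 8].
Step 2: syndromes of r = [1, 12, 4, 0, 11] (all sums mod 13).
  S_0 = Σ v_i r_i = 4·1 + 4·12 + 11·4 + 12·0 + 8·11 = 184 ≡ 2.
  S_1 = Σ v_i α_i r_i = 4·4·1 + 4·8·12 + 11·7·4 + 12·3·0 + 8·1·11 = 796 ≡ 3.
  α_i^2 mod 13 = [3, 12, 10, 9, 1].
  S_2 = Σ v_i α_i^2 r_i = 4·3·1 + 4·12·12 + 11·10·4 + 12·9·0 + 8·1·11 = 1116 ≡ 11.
  S = (2, 3, 11) ≠ 0, so r is not a codeword (an error is present).
Step 3: locate the error. For a single error e at position i, S_ℓ = v_i·e·α_i^ℓ, so α_err = S_1/S_0.
  S_0^{−1} = 2^{−1} = 7 (mod 13), so α_err = 3·7 = 21 ≡ 8 = α_2. Error position i = 2.
  Consistency check: S_2/S_1 = 11·9 = 99 ≡ 8 = α_err ✓ (single-error assumption holds).
Step 4: error magnitude e = S_0/v_2 = S_0·∏_{j≠2}(α_2 − α_j) = 2·10 = 20 ≡ 7 (mod 13).
Step 5: correct position 2: c_2 = r_2 − e = 12 − 7 ≡ 5 (mod 13). Hence c = [1, 5, 4, 0, 11].
  Check: interpolating c through the α_i gives m(x) = 10 + 1·x (degree < 2) with m(α_i) = c_i for every i, so c is indeed a codeword.


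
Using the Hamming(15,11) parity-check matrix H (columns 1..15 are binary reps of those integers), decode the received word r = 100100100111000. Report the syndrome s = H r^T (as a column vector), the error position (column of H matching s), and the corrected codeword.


s = (1, 1, 1, 1)^T, error position = 15, corrected codeword c = 100100100111001

Compute s = H r^T mod 2 one row at a time:
  s_1 = 0 + 0 + 1 + 1 + 1 + 0 + 0 + 0 = 3 ≡ 1 (mod 2).
  s_2 = 1 + 0 + 0 + 1 + 1 + 0 + 0 + 0 = 3 ≡ 1 (mod 2).
  s_3 = 0 + 0 + 0 + 1 + 1 + 1 + 0 + 0 = 3 ≡ 1 (mod 2).
  s_4 = 1 + 0 + 0 + 1 + 0 + 1 + 0 + 0 = 3 ≡ 1 (mod 2).
s = (1, 1, 1, 1)^T — this equals column 15 of H (binary 1111), so error is at position 15.
Correct: flip bit 15 of r = 100100100111000 to get c = 100100100111001.


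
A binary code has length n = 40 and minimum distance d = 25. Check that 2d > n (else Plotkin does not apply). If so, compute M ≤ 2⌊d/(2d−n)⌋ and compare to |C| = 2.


Plotkin bound M ≤ 4; given |C| = 2 ≤ bound (satisfied).

Check applicability: 2d = 50, n = 40.
2d − n = 10 > 0, so Plotkin applies.
Compute d/(2d−n) = 25/10 ≈ 2.5000.
⌊d/(2d−n)⌋ = 2.
Plotkin bound: M ≤ 2·2 = 4.
Given |C| = 2, check: satisfied.
This |C| is below the Plotkin bound.


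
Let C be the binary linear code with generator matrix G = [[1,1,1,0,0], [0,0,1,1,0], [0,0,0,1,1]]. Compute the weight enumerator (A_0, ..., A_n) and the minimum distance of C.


Weight distribution: A_0 = 1, A_2 = 3, A_3 = 3, A_5 = 1. Minimum distance d = 2.

Enumerate all 2^3 = 8 messages m ∈ F_2^3.
For each, compute codeword c = mG in F_2^5, then tally its weight.
  m = 000 → c = 00000, weight = 0.
  m = 100 → c = 11100, weight = 3.
  m = 010 → c = 00110, weight = 2.
  m = 110 → c = 11010, weight = 3.
  m = 001 → c = 00011, weight = 2.
  m = 101 → c = 11111, weight = 5.
  m = 011 → c = 00101, weight = 2.
  m = 111 → c = 11001, weight = 3.
Tally weights:
  weight 0: 1 codewords.
  weight 2: 3 codewords.
  weight 3: 3 codewords.
  weight 5: 1 codewords.
Minimum distance d = smallest w > 0 with A_w > 0 = 2.
Sanity: Σ A_w = 8 = 2^3 = 8 ✓.


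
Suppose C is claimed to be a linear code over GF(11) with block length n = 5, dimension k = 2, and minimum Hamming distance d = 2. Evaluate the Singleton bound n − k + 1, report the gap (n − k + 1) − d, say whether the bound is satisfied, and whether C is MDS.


Singleton RHS = n − k + 1 = 4, slack = 2, bound satisfied, not MDS.

Singleton bound: d ≤ n − k + 1.
Here n = 5, k = 2, so n − k + 1 = 4.
Given d = 2, check d ≤ 4: YES.
Slack = (n − k + 1) − d = 2.
The code is NOT MDS (slack = 2 > 0).
Description: the claimed parameters are [5, 2, 2]_11; such a code would be non-MDS.


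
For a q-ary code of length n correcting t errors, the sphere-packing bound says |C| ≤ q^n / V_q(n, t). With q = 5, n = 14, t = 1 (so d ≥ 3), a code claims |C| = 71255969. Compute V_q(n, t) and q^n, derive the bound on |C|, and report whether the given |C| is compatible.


V_q(n, t) = 57, q^n = 6103515625, Hamming bound = 107079221, |C| = 71255969 ≤ bound (satisfied).

Step 1: Compute V_q(n, t) = Σ_{j=0}^1 C(n, j) (q−1)^j.
  j = 0: C(14,0)·(4)^0 = 1·1 = 1.
  j = 1: C(14,1)·(4)^1 = 14·4 = 56.
  V_q(n, t) = 1 + 56 = 57.
Step 2: q^n = 5^14 = 6103515625.
Step 3: Hamming bound ⌊q^n / V_q(n,t)⌋ = ⌊6103515625/57⌋ = 107079221.
Step 4: Compare |C| = 71255969 to 107079221: satisfied.
The claimed |C| lies below the Hamming bound.


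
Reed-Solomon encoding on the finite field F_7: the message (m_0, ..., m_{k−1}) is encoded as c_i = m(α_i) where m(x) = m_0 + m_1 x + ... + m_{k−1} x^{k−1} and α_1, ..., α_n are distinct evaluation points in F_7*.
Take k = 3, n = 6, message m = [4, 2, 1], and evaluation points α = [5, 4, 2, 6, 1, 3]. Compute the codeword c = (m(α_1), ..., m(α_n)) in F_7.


c = [4, 0, 5, 3, 0, 5]

Message polynomial: m(x) = 4 + 2·x + 1·x^2 (mod 7).
For each evaluation point α_i, compute m(α_i) mod 7:
  α_1 = 5: Horner steps 1 → 0 → 4, so m(5) = 4.
  α_2 = 4: Horner steps 1 → 6 → 0, so m(4) = 0.
  α_3 = 2: Horner steps 1 → 4 → 5, so m(2) = 5.
  α_4 = 6: Horner steps 1 → 1 → 3, so m(6) = 3.
  α_5 = 1: Horner steps 1 → 3 → 0, so m(1) = 0.
  α_6 = 3: Horner steps 1 → 5 → 5, so m(3) = 5.
Codeword c = [4, 0, 5, 3, 0, 5] ∈ F_7^6.


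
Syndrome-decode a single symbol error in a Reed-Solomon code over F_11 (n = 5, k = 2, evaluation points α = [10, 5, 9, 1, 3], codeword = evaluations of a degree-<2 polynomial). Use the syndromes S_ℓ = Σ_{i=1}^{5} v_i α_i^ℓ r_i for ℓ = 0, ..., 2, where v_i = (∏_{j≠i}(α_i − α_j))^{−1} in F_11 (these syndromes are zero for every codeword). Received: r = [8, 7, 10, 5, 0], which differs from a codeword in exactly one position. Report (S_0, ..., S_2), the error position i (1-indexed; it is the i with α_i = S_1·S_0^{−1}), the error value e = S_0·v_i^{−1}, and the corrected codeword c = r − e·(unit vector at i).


S = (3, 3, 3), error at position 4, error magnitude e = 1, c = [8, 7, 10, 4, 0].

Step 1: column multipliers v_i = (∏_{j≠i}(α_i − α_j))^{−1} mod 11.
  i = 1 (α = 10): (10−5)(10−9)(10−1)(10−3) = 5·1·9·7 = 315 ≡ 7, so v_1 = 7^{−1} = 8 (mod 11).
  i = 2 (α = 5): (5−10)(5−9)(5−1)(5−3) = (−5)·(−4)·4·2 = 160 ≡ 6, so v_2 = 6^{−1} = 2 (mod 11).
  i = 3 (α = 9): (9−10)(9−5)(9−1)(9−3) = (−1)·4·8·6 = −192 ≡ 6, so v_3 = 6^{−1} = 2 (mod 11).
  i = 4 (α = 1): (1−10)(1−5)(1−9)(1−3) = (−9)·(−4)·(−8)·(−2) = 576 ≡ 4, so v_4 = 4^{−1} = 3 (mod 11).
  i = 5 (α = 3): (3−10)(3−5)(3−9)(3−1) = (−7)·(−2)·(−6)·2 = −168 ≡ 8, so v_5 = 8^{−1} = 7 (mod 11).
  v = [8, 2, 2, 3, 7].
Step 2: syndromes of r = [8, 7, 10, 5, 0] (all sums mod 11).
  S_0 = Σ v_i r_i = 8·8 + 2·7 + 2·10 + 3·5 + 7·0 = 113 ≡ 3.
  S_1 = Σ v_i α_i r_i = 8·10·8 + 2·5·7 + 2·9·10 + 3·1·5 + 7·3·0 = 905 ≡ 3.
  α_i^2 mod 11 = [1, 3, 4, 1, 9].
  S_2 = Σ v_i α_i^2 r_i = 8·1·8 + 2·3·7 + 2·4·10 + 3·1·5 + 7·9·0 = 201 ≡ 3.
  S = (3, 3, 3) ≠ 0, so r is not a codeword (an error is present).
Step 3: locate the error. For a single error e at position i, S_ℓ = v_i·e·α_i^ℓ, so α_err = S_1/S_0.
  S_0^{−1} = 3^{−1} = 4 (mod 11), so α_err = 3·4 = 12 ≡ 1 = α_4. Error position i = 4.
  Consistency check: S_2/S_1 = 3·4 = 12 ≡ 1 = α_err ✓ (single-error assumption holds).
Step 4: error magnitude e = S_0/v_4 = S_0·∏_{j≠4}(α_4 − α_j) = 3·4 = 12 ≡ 1 (mod 11).
Step 5: correct position 4: c_4 = r_4 − e = 5 − 1 ≡ 4 (mod 11). Hence c = [8, 7, 10, 4, 0].
  Check: interpolating c through the α_i gives m(x) = 6 + 9·x (degree < 2) with m(α_i) = c_i for every i, so c is indeed a codeword.


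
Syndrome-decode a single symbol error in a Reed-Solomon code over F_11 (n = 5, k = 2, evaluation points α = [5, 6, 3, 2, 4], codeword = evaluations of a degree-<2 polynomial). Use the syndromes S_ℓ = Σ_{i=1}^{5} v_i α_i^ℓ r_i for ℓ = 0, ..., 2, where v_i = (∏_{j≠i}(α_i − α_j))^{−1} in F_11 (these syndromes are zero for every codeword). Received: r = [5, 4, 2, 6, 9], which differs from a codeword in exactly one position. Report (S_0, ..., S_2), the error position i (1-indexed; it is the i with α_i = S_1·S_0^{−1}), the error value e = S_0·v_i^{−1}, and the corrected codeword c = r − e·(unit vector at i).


S = (7, 9, 10), error at position 2, error magnitude e = 3, c = [5, 1, 2, 6, 9].

Step 1: column multipliers v_i = (∏_{j≠i}(α_i − α_j))^{−1} mod 11.
  i = 1 (α = 5): (5−6)(5−3)(5−2)(5−4) = (−1)·2·3·1 = −6 ≡ 5, so v_1 = 5^{−1} = 9 (mod 11).
  i = 2 (α = 6): (6−5)(6−3)(6−2)(6−4) = 1·3·4·2 = 24 ≡ 2, so v_2 = 2^{−1} = 6 (mod 11).
  i = 3 (α = 3): (3−5)(3−6)(3−2)(3−4) = (−2)·(−3)·1·(−1) = −6 ≡ 5, so v_3 = 5^{−1} = 9 (mod 11).
  i = 4 (α = 2): (2−5)(2−6)(2−3)(2−4) = (−3)·(−4)·(−1)·(−2) = 24 ≡ 2, so v_4 = 2^{−1} = 6 (mod 11).
  i = 5 (α = 4): (4−5)(4−6)(4−3)(4−2) = (−1)·(−2)·1·2 = 4 ≡ 4, so v_5 = 4^{−1} = 3 (mod 11).
  v = [9, 6, 9, 6, 3].
Step 2: syndromes of r = [5, 4, 2, 6, 9] (all sums mod 11).
  S_0 = Σ v_i r_i = 9·5 + 6·4 + 9·2 + 6·6 + 3·9 = 150 ≡ 7.
  S_1 = Σ v_i α_i r_i = 9·5·5 + 6·6·4 + 9·3·2 + 6·2·6 + 3·4·9 = 603 ≡ 9.
  α_i^2 mod 11 = [3, 3, 9, 4, 5].
  S_2 = Σ v_i α_i^2 r_i = 9·3·5 + 6·3·4 + 9·9·2 + 6·4·6 + 3·5·9 = 648 ≡ 10.
  S = (7, 9, 10) ≠ 0, so r is not a codeword (an error is present).
Step 3: locate the error. For a single error e at position i, S_ℓ = v_i·e·α_i^ℓ, so α_err = S_1/S_0.
  S_0^{−1} = 7^{−1} = 8 (mod 11), so α_err = 9·8 = 72 ≡ 6 = α_2. Error position i = 2.
  Consistency check: S_2/S_1 = 10·5 = 50 ≡ 6 = α_err ✓ (single-error assumption holds).
Step 4: error magnitude e = S_0/v_2 = S_0·∏_{j≠2}(α_2 − α_j) = 7·2 = 14 ≡ 3 (mod 11).
Step 5: correct position 2: c_2 = r_2 − e = 4 − 3 ≡ 1 (mod 11). Hence c = [5, 1, 2, 6, 9].
  Check: interpolating c through the α_i gives m(x) = 3 + 7·x (degree < 2) with m(α_i) = c_i for every i, so c is indeed a codeword.
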